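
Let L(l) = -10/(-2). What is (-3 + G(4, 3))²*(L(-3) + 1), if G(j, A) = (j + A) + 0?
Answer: 96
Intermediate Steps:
G(j, A) = A + j (G(j, A) = (A + j) + 0 = A + j)
L(l) = 5 (L(l) = -10*(-½) = 5)
(-3 + G(4, 3))²*(L(-3) + 1) = (-3 + (3 + 4))²*(5 + 1) = (-3 + 7)²*6 = 4²*6 = 16*6 = 96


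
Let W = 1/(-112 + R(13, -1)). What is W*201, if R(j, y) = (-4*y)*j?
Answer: -67/20 ≈ -3.3500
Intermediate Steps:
R(j, y) = -4*j*y
W = -1/60 (W = 1/(-112 - 4*13*(-1)) = 1/(-112 + 52) = 1/(-60) = -1/60 ≈ -0.016667)
W*201 = -1/60*201 = -67/20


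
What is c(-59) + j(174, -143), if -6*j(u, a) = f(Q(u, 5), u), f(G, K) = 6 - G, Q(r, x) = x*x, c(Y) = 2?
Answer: 31/6 ≈ 5.1667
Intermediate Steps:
Q(r, x) = x²
j(u, a) = 19/6 (j(u, a) = -(6 - 1*5²)/6 = -(6 - 1*25)/6 = -(6 - 25)/6 = -⅙*(-19) = 19/6)
c(-59) + j(174, -143) = 2 + 19/6 = 31/6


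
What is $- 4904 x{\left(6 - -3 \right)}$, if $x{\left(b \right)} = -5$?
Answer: $24520$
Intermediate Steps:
$- 4904 x{\left(6 - -3 \right)} = \left(-4904\right) \left(-5\right) = 24520$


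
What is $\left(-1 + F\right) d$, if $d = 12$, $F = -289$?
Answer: $-3480$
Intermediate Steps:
$\left(-1 + F\right) d = \left(-1 - 289\right) 12 = \left(-290\right) 12 = -3480$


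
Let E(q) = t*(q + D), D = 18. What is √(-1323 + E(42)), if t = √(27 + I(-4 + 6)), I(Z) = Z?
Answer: √(-1323 + 60*√29) ≈ 31.621*I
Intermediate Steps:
t = √29 (t = √(27 + (-4 + 6)) = √(27 + 2) = √29 ≈ 5.3852)
E(q) = √29*(18 + q) (E(q) = √29*(q + 18) = √29*(18 + q))
√(-1323 + E(42)) = √(-1323 + √29*(18 + 42)) = √(-1323 + √29*60) = √(-1323 + 60*√29)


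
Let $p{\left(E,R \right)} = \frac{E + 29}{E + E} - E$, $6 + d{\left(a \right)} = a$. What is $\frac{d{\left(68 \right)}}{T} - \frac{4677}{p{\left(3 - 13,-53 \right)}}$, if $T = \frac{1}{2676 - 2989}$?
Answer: $- \frac{3606026}{181} \approx -19923.0$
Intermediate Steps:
$d{\left(a \right)} = -6 + a$
$p{\left(E,R \right)} = - E + \frac{29 + E}{2 E}$ ($p{\left(E,R \right)} = \frac{29 + E}{2 E} - E = - E + \frac{29 + E}{2 E}$)
$T = - \frac{1}{313}$ ($T = \frac{1}{-313} = - \frac{1}{313} \approx -0.0031949$)
$\frac{d{\left(68 \right)}}{T} - \frac{4677}{p{\left(3 - 13,-53 \right)}} = \frac{-6 + 68}{- \frac{1}{313}} - \frac{4677}{\frac{1}{2} - \left(3 - 13\right) + \frac{29}{2 \left(3 - 13\right)}} = 62 \left(-313\right) - \frac{4677}{\frac{1}{2} - -10 + \frac{29}{2 \left(-10\right)}} = -19406 - \frac{4677}{\frac{1}{2} + 10 + \frac{29}{2} \left(- \frac{1}{10}\right)} = -19406 - \frac{4677}{\frac{1}{2} + 10 - \frac{29}{20}} = -19406 - \frac{4677}{\frac{181}{20}} = -19406 - \frac{93540}{181} = - \frac{3606026}{181}$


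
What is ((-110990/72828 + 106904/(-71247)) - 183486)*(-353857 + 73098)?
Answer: 2620647283552764881/50870358 ≈ 5.1516e+10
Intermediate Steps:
((-110990/72828 + 106904/(-71247)) - 183486)*(-353857 + 73098) = ((-110990*1/72828 + 106904*(-1/71247)) - 183486)*(-280759) = ((-55495/36414 - 106904/71247) - 183486)*(-280759) = (-153855971/50870358 - 183486)*(-280759) = -9334152363959/50870358*(-280759) = 2620647283552764881/50870358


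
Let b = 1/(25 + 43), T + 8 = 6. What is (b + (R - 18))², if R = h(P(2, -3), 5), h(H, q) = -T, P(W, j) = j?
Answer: 1181569/4624 ≈ 255.53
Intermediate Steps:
T = -2 (T = -8 + 6 = -2)
h(H, q) = 2 (h(H, q) = -1*(-2) = 2)
R = 2
b = 1/68 ≈ 0.014706
(b + (R - 18))² = (1/68 + (2 - 18))² = (1/68 - 16)² = (-1087/68)² = 1181569/4624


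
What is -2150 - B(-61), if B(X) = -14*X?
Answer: -3004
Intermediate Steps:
-2150 - B(-61) = -2150 - (-14)*(-61) = -2150 - 1*854 = -2150 - 854 = -3004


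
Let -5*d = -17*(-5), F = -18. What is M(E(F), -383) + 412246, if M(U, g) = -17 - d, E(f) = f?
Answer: 412246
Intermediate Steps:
d = -17 (d = -(-17)*(-5)/5 = -1/5*85 = -17)
M(U, g) = 0 (M(U, g) = -17 - 1*(-17) = -17 + 17 = 0)
M(E(F), -383) + 412246 = 0 + 412246 = 412246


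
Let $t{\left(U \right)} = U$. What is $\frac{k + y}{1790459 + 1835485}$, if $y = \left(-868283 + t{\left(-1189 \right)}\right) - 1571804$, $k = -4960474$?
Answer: $- \frac{1233625}{604324} \approx -2.0413$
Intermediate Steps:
$y = -2441276$ ($y = \left(-868283 - 1189\right) - 1571804 = -869472 - 1571804 = -2441276$)
$\frac{k + y}{1790459 + 1835485} = \frac{-4960474 - 2441276}{1790459 + 1835485} = - \frac{7401750}{3625944} = \left(-7401750\right) \frac{1}{3625944} = - \frac{1233625}{604324}$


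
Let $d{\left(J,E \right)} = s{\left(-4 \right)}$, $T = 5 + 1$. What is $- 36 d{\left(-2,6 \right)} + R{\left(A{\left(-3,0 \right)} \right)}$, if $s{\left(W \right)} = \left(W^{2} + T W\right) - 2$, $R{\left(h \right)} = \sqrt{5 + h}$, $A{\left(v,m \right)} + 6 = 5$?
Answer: $362$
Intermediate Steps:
$A{\left(v,m \right)} = -1$ ($A{\left(v,m \right)} = -6 + 5 = -1$)
$T = 6$
$s{\left(W \right)} = -2 + W^{2} + 6 W$ ($s{\left(W \right)} = \left(W^{2} + 6 W\right) - 2 = -2 + W^{2} + 6 W$)
$d{\left(J,E \right)} = -10$ ($d{\left(J,E \right)} = -2 + \left(-4\right)^{2} + 6 \left(-4\right) = -2 + 16 - 24 = -10$)
$- 36 d{\left(-2,6 \right)} + R{\left(A{\left(-3,0 \right)} \right)} = \left(-36\right) \left(-10\right) + \sqrt{5 - 1} = 360 + \sqrt{4} = 360 + 2 = 362$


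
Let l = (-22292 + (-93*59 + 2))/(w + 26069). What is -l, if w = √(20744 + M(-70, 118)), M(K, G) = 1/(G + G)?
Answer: 56963997556/53459665337 - 18518*√288839515/53459665337 ≈ 1.0597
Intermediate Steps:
M(K, G) = 1/(2*G)
w = √288839515/118 (w = √(20744 + (½)/118) = √(20744 + (½)*(1/118)) = √(20744 + 1/236) = √(4895585/236) = √288839515/118 ≈ 144.03)
l = -27777/(26069 + √288839515/118) (l = (-22292 + (-93*59 + 2))/(√288839515/118 + 26069) = (-22292 + (-5487 + 2))/(26069 + √288839515/118) = (-22292 - 5485)/(26069 + √288839515/118) = -27777/(26069 + √288839515/118) ≈ -1.0597)
-l = -(-56963997556/53459665337 + 18518*√288839515/53459665337) = 56963997556/53459665337 - 18518*√288839515/53459665337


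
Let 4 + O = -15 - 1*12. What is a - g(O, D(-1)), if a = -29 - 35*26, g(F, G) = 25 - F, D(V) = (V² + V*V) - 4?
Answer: -995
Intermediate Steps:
D(V) = -4 + 2*V² (D(V) = (V² + V²) - 4 = 2*V² - 4 = -4 + 2*V²)
O = -31 (O = -4 + (-15 - 1*12) = -4 + (-15 - 12) = -4 - 27 = -31)
a = -939 (a = -29 - 910 = -939)
a - g(O, D(-1)) = -939 - (25 - 1*(-31)) = -939 - (25 + 31) = -939 - 1*56 = -939 - 56 = -995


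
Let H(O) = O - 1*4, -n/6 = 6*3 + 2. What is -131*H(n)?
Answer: 16244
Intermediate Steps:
n = -120 (n = -6*(6*3 + 2) = -6*(18 + 2) = -6*20 = -120)
H(O) = -4 + O (H(O) = O - 4 = -4 + O)
-131*H(n) = -131*(-4 - 120) = -131*(-124) = 16244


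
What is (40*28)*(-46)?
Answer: -51520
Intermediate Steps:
(40*28)*(-46) = 1120*(-46) = -51520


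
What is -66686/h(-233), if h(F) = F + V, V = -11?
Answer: 33343/122 ≈ 273.30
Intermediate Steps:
h(F) = -11 + F (h(F) = F - 11 = -11 + F)
-66686/h(-233) = -66686/(-11 - 233) = -66686/(-244) = -66686*(-1/244) = 33343/122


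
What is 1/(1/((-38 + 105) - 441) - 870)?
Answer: -374/325381 ≈ -0.0011494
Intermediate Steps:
1/(1/((-38 + 105) - 441) - 870) = 1/(1/(67 - 441) - 870) = 1/(1/(-374) - 870) = 1/(-1/374 - 870) = 1/(-325381/374) = -374/325381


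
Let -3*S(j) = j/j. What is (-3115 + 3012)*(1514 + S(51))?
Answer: -467723/3 ≈ -1.5591e+5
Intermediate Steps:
S(j) = -⅓ (S(j) = -j/(3*j) = -⅓*1 = -⅓)
(-3115 + 3012)*(1514 + S(51)) = (-3115 + 3012)*(1514 - ⅓) = -103*4541/3 = -467723/3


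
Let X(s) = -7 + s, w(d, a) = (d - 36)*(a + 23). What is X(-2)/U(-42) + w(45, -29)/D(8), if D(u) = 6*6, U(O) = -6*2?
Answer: -3/4 ≈ -0.75000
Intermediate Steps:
U(O) = -12
w(d, a) = (-36 + d)*(23 + a)
D(u) = 36
X(-2)/U(-42) + w(45, -29)/D(8) = (-7 - 2)/(-12) + (-828 - 36*(-29) + 23*45 - 29*45)/36 = -9*(-1/12) + (-828 + 1044 + 1035 - 1305)*(1/36) = 3/4 - 54*1/36 = 3/4 - 3/2 = -3/4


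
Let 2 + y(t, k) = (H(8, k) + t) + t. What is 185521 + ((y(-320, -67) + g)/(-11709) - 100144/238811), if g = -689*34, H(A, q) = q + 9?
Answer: 172921819593523/932079333 ≈ 1.8552e+5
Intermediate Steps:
H(A, q) = 9 + q
g = -23426
y(t, k) = 7 + k + 2*t (y(t, k) = -2 + (((9 + k) + t) + t) = -2 + ((9 + k + t) + t) = -2 + (9 + k + 2*t) = 7 + k + 2*t)
185521 + ((y(-320, -67) + g)/(-11709) - 100144/238811) = 185521 + (((7 - 67 + 2*(-320)) - 23426)/(-11709) - 100144/238811) = 185521 + (((7 - 67 - 640) - 23426)*(-1/11709) - 100144*1/238811) = 185521 + ((-700 - 23426)*(-1/11709) - 100144/238811) = 185521 + (-24126*(-1/11709) - 100144/238811) = 185521 + (8042/3903 - 100144/238811) = 185521 + 1529656030/932079333 = 172921819593523/932079333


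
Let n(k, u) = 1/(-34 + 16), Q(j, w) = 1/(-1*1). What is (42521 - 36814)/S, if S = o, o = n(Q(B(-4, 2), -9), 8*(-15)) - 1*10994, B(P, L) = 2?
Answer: -102726/197893 ≈ -0.51910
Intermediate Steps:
Q(j, w) = -1 (Q(j, w) = 1/(-1) = -1)
n(k, u) = -1/18 (n(k, u) = 1/(-18) = -1/18)
o = -197893/18 (o = -1/18 - 1*10994 = -1/18 - 10994 = -197893/18 ≈ -10994.)
S = -197893/18 ≈ -10994.
(42521 - 36814)/S = (42521 - 36814)/(-197893/18) = 5707*(-18/197893) = -102726/197893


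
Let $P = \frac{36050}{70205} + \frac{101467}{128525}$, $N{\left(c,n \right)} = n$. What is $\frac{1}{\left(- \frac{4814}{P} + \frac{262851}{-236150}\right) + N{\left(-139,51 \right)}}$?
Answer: $- \frac{555274466201550}{2023837637033588297} \approx -0.00027437$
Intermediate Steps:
$P = \frac{2351363397}{1804619525}$ ($P = 36050 \cdot \frac{1}{70205} + 101467 \cdot \frac{1}{128525} = \frac{7210}{14041} + \frac{101467}{128525} = \frac{2351363397}{1804619525} \approx 1.303$)
$\frac{1}{\left(- \frac{4814}{P} + \frac{262851}{-236150}\right) + N{\left(-139,51 \right)}} = \frac{1}{\left(- \frac{4814}{\frac{2351363397}{1804619525}} + \frac{262851}{-236150}\right) + 51} = \frac{1}{\left(\left(-4814\right) \frac{1804619525}{2351363397} + 262851 \left(- \frac{1}{236150}\right)\right) + 51} = \frac{1}{\left(- \frac{8687438393350}{2351363397} - \frac{262851}{236150}\right) + 51} = \frac{1}{- \frac{2052156634809867347}{555274466201550} + 51} = \frac{1}{- \frac{2023837637033588297}{555274466201550}} = - \frac{555274466201550}{2023837637033588297}$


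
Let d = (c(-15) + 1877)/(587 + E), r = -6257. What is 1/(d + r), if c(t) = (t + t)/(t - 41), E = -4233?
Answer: -102088/638817187 ≈ -0.00015981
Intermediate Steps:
c(t) = 2*t/(-41 + t) (c(t) = (2*t)/(-41 + t) = 2*t/(-41 + t))
d = -52571/102088 (d = (2*(-15)/(-41 - 15) + 1877)/(587 - 4233) = (2*(-15)/(-56) + 1877)/(-3646) = (2*(-15)*(-1/56) + 1877)*(-1/3646) = (15/28 + 1877)*(-1/3646) = (52571/28)*(-1/3646) = -52571/102088 ≈ -0.51496)
1/(d + r) = 1/(-52571/102088 - 6257) = 1/(-638817187/102088) = -102088/638817187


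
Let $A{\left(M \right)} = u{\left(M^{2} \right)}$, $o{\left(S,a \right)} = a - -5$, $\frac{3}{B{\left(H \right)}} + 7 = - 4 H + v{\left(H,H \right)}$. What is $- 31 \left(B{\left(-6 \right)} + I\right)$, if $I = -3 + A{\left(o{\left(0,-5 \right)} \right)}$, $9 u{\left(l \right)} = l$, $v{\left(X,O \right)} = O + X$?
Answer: $\frac{372}{5} \approx 74.4$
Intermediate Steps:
$u{\left(l \right)} = \frac{l}{9}$
$B{\left(H \right)} = \frac{3}{-7 - 2 H}$ ($B{\left(H \right)} = \frac{3}{-7 + \left(- 4 H + \left(H + H\right)\right)} = \frac{3}{-7 + \left(- 4 H + 2 H\right)} = \frac{3}{-7 - 2 H}$)
$o{\left(S,a \right)} = 5 + a$ ($o{\left(S,a \right)} = a + 5 = 5 + a$)
$A{\left(M \right)} = \frac{M^{2}}{9}$
$I = -3$ ($I = -3 + \frac{\left(5 - 5\right)^{2}}{9} = -3 + \frac{0^{2}}{9} = -3 + \frac{1}{9} \cdot 0 = -3 + 0 = -3$)
$- 31 \left(B{\left(-6 \right)} + I\right) = - 31 \left(- \frac{3}{7 + 2 \left(-6\right)} - 3\right) = - 31 \left(- \frac{3}{7 - 12} - 3\right) = - 31 \left(- \frac{3}{-5} - 3\right) = - 31 \left(\left(-3\right) \left(- \frac{1}{5}\right) - 3\right) = - 31 \left(\frac{3}{5} - 3\right) = \left(-31\right) \left(- \frac{12}{5}\right) = \frac{372}{5}$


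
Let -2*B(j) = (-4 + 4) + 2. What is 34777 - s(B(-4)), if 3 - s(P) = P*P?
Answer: 34775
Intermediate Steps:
B(j) = -1 (B(j) = -((-4 + 4) + 2)/2 = -(0 + 2)/2 = -1/2*2 = -1)
s(P) = 3 - P**2 (s(P) = 3 - P*P = 3 - P**2)
34777 - s(B(-4)) = 34777 - (3 - 1*(-1)**2) = 34777 - (3 - 1*1) = 34777 - (3 - 1) = 34777 - 1*2 = 34777 - 2 = 34775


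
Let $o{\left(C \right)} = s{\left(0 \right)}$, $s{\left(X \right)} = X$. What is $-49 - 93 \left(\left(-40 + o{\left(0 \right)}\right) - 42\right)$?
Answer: $7577$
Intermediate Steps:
$o{\left(C \right)} = 0$
$-49 - 93 \left(\left(-40 + o{\left(0 \right)}\right) - 42\right) = -49 - 93 \left(\left(-40 + 0\right) - 42\right) = -49 - 93 \left(-40 - 42\right) = -49 - -7626 = -49 + 7626 = 7577$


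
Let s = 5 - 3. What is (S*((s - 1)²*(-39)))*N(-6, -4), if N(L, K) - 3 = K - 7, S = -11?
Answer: -3432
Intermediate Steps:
N(L, K) = -4 + K (N(L, K) = 3 + (K - 7) = 3 + (-7 + K) = -4 + K)
s = 2
(S*((s - 1)²*(-39)))*N(-6, -4) = (-11*(2 - 1)²*(-39))*(-4 - 4) = -11*1²*(-39)*(-8) = -11*(-39)*(-8) = 429*(-8) = -3432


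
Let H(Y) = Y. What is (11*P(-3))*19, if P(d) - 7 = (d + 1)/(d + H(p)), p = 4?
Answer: 1045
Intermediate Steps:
P(d) = 7 + (1 + d)/(4 + d) (P(d) = 7 + (d + 1)/(d + 4) = 7 + (1 + d)/(4 + d))
(11*P(-3))*19 = (11*((29 + 8*(-3))/(4 - 3)))*19 = (11*((29 - 24)/1))*19 = (11*(1*5))*19 = (11*5)*19 = 55*19 = 1045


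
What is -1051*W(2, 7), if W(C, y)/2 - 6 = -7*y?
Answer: 90386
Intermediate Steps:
W(C, y) = 12 - 14*y (W(C, y) = 12 + 2*(-7*y) = 12 - 14*y)
-1051*W(2, 7) = -1051*(12 - 14*7) = -1051*(12 - 98) = -1051*(-86) = 90386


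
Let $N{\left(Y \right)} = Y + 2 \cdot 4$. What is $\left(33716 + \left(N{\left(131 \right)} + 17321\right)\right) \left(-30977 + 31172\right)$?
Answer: $9979320$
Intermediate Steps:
$N{\left(Y \right)} = 8 + Y$ ($N{\left(Y \right)} = Y + 8 = 8 + Y$)
$\left(33716 + \left(N{\left(131 \right)} + 17321\right)\right) \left(-30977 + 31172\right) = \left(33716 + \left(\left(8 + 131\right) + 17321\right)\right) \left(-30977 + 31172\right) = \left(33716 + \left(139 + 17321\right)\right) 195 = \left(33716 + 17460\right) 195 = 51176 \cdot 195 = 9979320$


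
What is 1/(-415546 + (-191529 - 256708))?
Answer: -1/863783 ≈ -1.1577e-6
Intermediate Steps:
1/(-415546 + (-191529 - 256708)) = 1/(-415546 - 448237) = 1/(-863783) = -1/863783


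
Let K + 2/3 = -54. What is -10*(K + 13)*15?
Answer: 6250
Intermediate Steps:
K = -164/3 (K = -2/3 - 54 = -164/3 ≈ -54.667)
-10*(K + 13)*15 = -10*(-164/3 + 13)*15 = -(-1250)*15/3 = -10*(-625) = 6250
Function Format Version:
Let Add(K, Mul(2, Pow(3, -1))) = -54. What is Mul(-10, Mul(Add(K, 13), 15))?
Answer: 6250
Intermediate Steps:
K = Rational(-164, 3) (K = Add(Rational(-2, 3), -54) = Rational(-164, 3) ≈ -54.667)
Mul(-10, Mul(Add(K, 13), 15)) = Mul(-10, Mul(Add(Rational(-164, 3), 13), 15)) = Mul(-10, Mul(Rational(-125, 3), 15)) = Mul(-10, -625) = 6250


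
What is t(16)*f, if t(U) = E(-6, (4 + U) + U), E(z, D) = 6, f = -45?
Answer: -270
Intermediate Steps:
t(U) = 6
t(16)*f = 6*(-45) = -270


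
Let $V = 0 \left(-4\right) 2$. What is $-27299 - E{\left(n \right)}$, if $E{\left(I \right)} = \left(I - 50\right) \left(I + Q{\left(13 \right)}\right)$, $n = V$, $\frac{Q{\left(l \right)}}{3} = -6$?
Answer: $-28199$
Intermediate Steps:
$V = 0$ ($V = 0 \cdot 2 = 0$)
$Q{\left(l \right)} = -18$ ($Q{\left(l \right)} = 3 \left(-6\right) = -18$)
$n = 0$
$E{\left(I \right)} = \left(-50 + I\right) \left(-18 + I\right)$ ($E{\left(I \right)} = \left(I - 50\right) \left(I - 18\right) = \left(-50 + I\right) \left(-18 + I\right)$)
$-27299 - E{\left(n \right)} = -27299 - \left(900 + 0^{2} - 0\right) = -27299 - \left(900 + 0 + 0\right) = -27299 - 900 = -28199$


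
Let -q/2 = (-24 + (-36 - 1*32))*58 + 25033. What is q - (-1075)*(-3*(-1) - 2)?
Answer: -38319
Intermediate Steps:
q = -39394 (q = -2*((-24 + (-36 - 1*32))*58 + 25033) = -2*((-24 + (-36 - 32))*58 + 25033) = -2*((-24 - 68)*58 + 25033) = -2*(-92*58 + 25033) = -2*(-5336 + 25033) = -2*19697 = -39394)
q - (-1075)*(-3*(-1) - 2) = -39394 - (-1075)*(-3*(-1) - 2) = -39394 - (-1075)*(3 - 2) = -39394 - (-1075) = -39394 - 1*(-1075) = -39394 + 1075 = -38319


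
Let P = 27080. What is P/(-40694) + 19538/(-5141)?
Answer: -467148826/104603927 ≈ -4.4659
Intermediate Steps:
P/(-40694) + 19538/(-5141) = 27080/(-40694) + 19538/(-5141) = 27080*(-1/40694) + 19538*(-1/5141) = -13540/20347 - 19538/5141 = -467148826/104603927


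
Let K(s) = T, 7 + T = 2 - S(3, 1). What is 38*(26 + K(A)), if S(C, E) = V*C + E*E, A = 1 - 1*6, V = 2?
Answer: 532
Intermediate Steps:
A = -5 (A = 1 - 6 = -5)
S(C, E) = E**2 + 2*C (S(C, E) = 2*C + E*E = 2*C + E**2 = E**2 + 2*C)
T = -12 (T = -7 + (2 - (1**2 + 2*3)) = -7 + (2 - (1 + 6)) = -7 + (2 - 1*7) = -7 + (2 - 7) = -7 - 5 = -12)
K(s) = -12
38*(26 + K(A)) = 38*(26 - 12) = 38*14 = 532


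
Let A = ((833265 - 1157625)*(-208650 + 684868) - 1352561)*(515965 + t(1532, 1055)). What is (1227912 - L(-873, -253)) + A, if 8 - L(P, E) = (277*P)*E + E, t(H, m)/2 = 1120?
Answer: -80045790894553041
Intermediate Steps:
t(H, m) = 2240 (t(H, m) = 2*1120 = 2240)
L(P, E) = 8 - E - 277*E*P (L(P, E) = 8 - ((277*P)*E + E) = 8 - (277*E*P + E) = 8 - (E + 277*E*P) = 8 + (-E - 277*E*P) = 8 - E - 277*E*P)
A = -80045790956961405 (A = ((833265 - 1157625)*(-208650 + 684868) - 1352561)*(515965 + 2240) = (-324360*476218 - 1352561)*518205 = (-154466070480 - 1352561)*518205 = -154467423041*518205 = -80045790956961405)
(1227912 - L(-873, -253)) + A = (1227912 - (8 - 1*(-253) - 277*(-253)*(-873))) - 80045790956961405 = (1227912 - (8 + 253 - 61180713)) - 80045790956961405 = (1227912 - 1*(-61180452)) - 80045790956961405 = (1227912 + 61180452) - 80045790956961405 = 62408364 - 80045790956961405 = -80045790894553041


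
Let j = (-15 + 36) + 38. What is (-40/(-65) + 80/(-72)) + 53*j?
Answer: 365801/117 ≈ 3126.5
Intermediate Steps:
j = 59 (j = 21 + 38 = 59)
(-40/(-65) + 80/(-72)) + 53*j = (-40/(-65) + 80/(-72)) + 53*59 = (-40*(-1/65) + 80*(-1/72)) + 3127 = (8/13 - 10/9) + 3127 = -58/117 + 3127 = 365801/117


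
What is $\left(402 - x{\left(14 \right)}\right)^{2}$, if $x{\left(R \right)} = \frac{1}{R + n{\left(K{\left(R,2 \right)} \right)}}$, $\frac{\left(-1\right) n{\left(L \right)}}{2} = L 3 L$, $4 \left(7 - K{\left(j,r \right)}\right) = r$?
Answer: $\frac{37079353600}{229441} \approx 1.6161 \cdot 10^{5}$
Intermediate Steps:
$K{\left(j,r \right)} = 7 - \frac{r}{4}$
$n{\left(L \right)} = - 6 L^{2}$ ($n{\left(L \right)} = - 2 L 3 L = - 2 \cdot 3 L L = - 2 \cdot 3 L^{2} = - 6 L^{2}$)
$x{\left(R \right)} = \frac{1}{- \frac{507}{2} + R}$ ($x{\left(R \right)} = \frac{1}{R - 6 \left(7 - \frac{1}{2}\right)^{2}} = \frac{1}{R - 6 \left(\frac{13}{2}\right)^{2}} = \frac{1}{R - \frac{507}{2}} = \frac{1}{- \frac{507}{2} + R}$)
$\left(402 - x{\left(14 \right)}\right)^{2} = \left(402 - \frac{2}{-507 + 2 \cdot 14}\right)^{2} = \left(402 - \frac{2}{-507 + 28}\right)^{2} = \left(402 - \frac{2}{-479}\right)^{2} = \left(402 - 2 \left(- \frac{1}{479}\right)\right)^{2} = \left(402 - - \frac{2}{479}\right)^{2} = \left(402 + \frac{2}{479}\right)^{2} = \left(\frac{192560}{479}\right)^{2} = \frac{37079353600}{229441}$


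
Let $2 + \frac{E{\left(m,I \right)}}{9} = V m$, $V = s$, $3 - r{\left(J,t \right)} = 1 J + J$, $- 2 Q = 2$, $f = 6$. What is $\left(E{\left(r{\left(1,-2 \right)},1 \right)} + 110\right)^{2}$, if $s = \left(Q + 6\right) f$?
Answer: $131044$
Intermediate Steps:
$Q = -1$ ($Q = \left(- \frac{1}{2}\right) 2 = -1$)
$r{\left(J,t \right)} = 3 - 2 J$ ($r{\left(J,t \right)} = 3 - \left(1 J + J\right) = 3 - \left(J + J\right) = 3 - 2 J$)
$s = 30$ ($s = \left(-1 + 6\right) 6 = 5 \cdot 6 = 30$)
$V = 30$
$E{\left(m,I \right)} = -18 + 270 m$ ($E{\left(m,I \right)} = -18 + 9 \cdot 30 m = -18 + 270 m$)
$\left(E{\left(r{\left(1,-2 \right)},1 \right)} + 110\right)^{2} = \left(\left(-18 + 270 \left(3 - 2\right)\right) + 110\right)^{2} = \left(\left(-18 + 270 \cdot 1\right) + 110\right)^{2} = \left(\left(-18 + 270\right) + 110\right)^{2} = \left(252 + 110\right)^{2} = 362^{2} = 131044$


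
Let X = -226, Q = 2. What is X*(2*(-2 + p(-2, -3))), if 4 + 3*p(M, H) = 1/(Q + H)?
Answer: 4972/3 ≈ 1657.3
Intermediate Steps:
p(M, H) = -4/3 + 1/(3*(2 + H))
X*(2*(-2 + p(-2, -3))) = -452*(-2 + (-7 - 4*(-3))/(3*(2 - 3))) = -452*(-2 + (⅓)*(-7 + 12)/(-1)) = -452*(-2 + (⅓)*(-1)*5) = -452*(-2 - 5/3) = -452*(-11)/3 = -226*(-22/3) = 4972/3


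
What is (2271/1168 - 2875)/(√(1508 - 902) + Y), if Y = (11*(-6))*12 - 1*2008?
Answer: 587252575/572275762 + 3355729*√606/9156412192 ≈ 1.0352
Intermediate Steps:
Y = -2800 (Y = -66*12 - 2008 = -792 - 2008 = -2800)
(2271/1168 - 2875)/(√(1508 - 902) + Y) = (2271/1168 - 2875)/(√(1508 - 902) - 2800) = (2271*(1/1168) - 2875)/(√606 - 2800) = (2271/1168 - 2875)/(-2800 + √606) = -3355729/(1168*(-2800 + √606))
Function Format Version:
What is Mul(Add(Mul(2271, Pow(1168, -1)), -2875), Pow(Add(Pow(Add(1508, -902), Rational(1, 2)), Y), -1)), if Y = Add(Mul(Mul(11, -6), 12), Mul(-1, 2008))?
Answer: Add(Rational(587252575, 572275762), Mul(Rational(3355729, 9156412192), Pow(606, Rational(1, 2)))) ≈ 1.0352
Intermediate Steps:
Y = -2800 (Y = Add(Mul(-66, 12), -2008) = Add(-792, -2008) = -2800)
Mul(Add(Mul(2271, Pow(1168, -1)), -2875), Pow(Add(Pow(Add(1508, -902), Rational(1, 2)), Y), -1)) = Mul(Add(Mul(2271, Pow(1168, -1)), -2875), Pow(Add(Pow(Add(1508, -902), Rational(1, 2)), -2800), -1)) = Mul(Add(Mul(2271, Rational(1, 1168)), -2875), Pow(Add(Pow(606, Rational(1, 2)), -2800), -1)) = Mul(Add(Rational(2271, 1168), -2875), Pow(Add(-2800, Pow(606, Rational(1, 2))), -1)) = Mul(Rational(-3355729, 1168), Pow(Add(-2800, Pow(606, Rational(1, 2))), -1))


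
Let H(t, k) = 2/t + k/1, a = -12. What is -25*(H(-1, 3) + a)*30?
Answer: 8250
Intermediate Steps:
H(t, k) = k + 2/t (H(t, k) = 2/t + k*1 = 2/t + k = k + 2/t)
-25*(H(-1, 3) + a)*30 = -25*((3 + 2/(-1)) - 12)*30 = -25*((3 + 2*(-1)) - 12)*30 = -25*((3 - 2) - 12)*30 = -25*(1 - 12)*30 = -25*(-11)*30 = 275*30 = 8250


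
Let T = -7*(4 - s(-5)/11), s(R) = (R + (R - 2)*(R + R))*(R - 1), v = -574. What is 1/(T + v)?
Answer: -11/9352 ≈ -0.0011762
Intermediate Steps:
s(R) = (-1 + R)*(R + 2*R*(-2 + R)) (s(R) = (R + (-2 + R)*(2*R))*(-1 + R) = (R + 2*R*(-2 + R))*(-1 + R) = (-1 + R)*(R + 2*R*(-2 + R)))
T = -3038/11 (T = -7*(4 - (-5*(3 - 5*(-5) + 2*(-5)²))/11) = -7*(4 - (-5*(3 + 25 + 2*25))/11) = -7*(4 - (-5*(3 + 25 + 50))/11) = -7*(4 - (-5*78)/11) = -7*(4 - (-390)/11) = -7*(4 - 1*(-390/11)) = -7*(4 + 390/11) = -7*434/11 = -3038/11 ≈ -276.18)
1/(T + v) = 1/(-3038/11 - 574) = 1/(-9352/11) = -11/9352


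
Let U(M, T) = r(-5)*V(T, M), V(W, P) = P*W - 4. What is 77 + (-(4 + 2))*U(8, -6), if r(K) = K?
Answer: -1483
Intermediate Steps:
V(W, P) = -4 + P*W
U(M, T) = 20 - 5*M*T (U(M, T) = -5*(-4 + M*T) = 20 - 5*M*T)
77 + (-(4 + 2))*U(8, -6) = 77 + (-(4 + 2))*(20 - 5*8*(-6)) = 77 + (-1*6)*(20 + 240) = 77 - 6*260 = 77 - 1560 = -1483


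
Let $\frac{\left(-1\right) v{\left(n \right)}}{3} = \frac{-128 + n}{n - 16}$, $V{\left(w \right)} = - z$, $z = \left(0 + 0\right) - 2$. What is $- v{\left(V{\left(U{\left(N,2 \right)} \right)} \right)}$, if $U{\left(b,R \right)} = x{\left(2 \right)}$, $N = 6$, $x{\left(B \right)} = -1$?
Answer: $27$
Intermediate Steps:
$U{\left(b,R \right)} = -1$
$z = -2$ ($z = 0 - 2 = -2$)
$V{\left(w \right)} = 2$ ($V{\left(w \right)} = \left(-1\right) \left(-2\right) = 2$)
$v{\left(n \right)} = - \frac{3 \left(-128 + n\right)}{-16 + n}$ ($v{\left(n \right)} = - 3 \frac{-128 + n}{n - 16} = - 3 \frac{-128 + n}{-16 + n} = - \frac{3 \left(-128 + n\right)}{-16 + n}$)
$- v{\left(V{\left(U{\left(N,2 \right)} \right)} \right)} = - \frac{3 \left(128 - 2\right)}{-16 + 2} = - \frac{3 \left(128 - 2\right)}{-14} = - \frac{3 \left(-1\right) 126}{14} = \left(-1\right) \left(-27\right) = 27$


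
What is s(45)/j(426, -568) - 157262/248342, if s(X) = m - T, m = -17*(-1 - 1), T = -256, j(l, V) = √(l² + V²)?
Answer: -1981842/8816141 ≈ -0.22480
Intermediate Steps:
j(l, V) = √(V² + l²)
m = 34 (m = -17*(-2) = 34)
s(X) = 290 (s(X) = 34 - 1*(-256) = 34 + 256 = 290)
s(45)/j(426, -568) - 157262/248342 = 290/(√((-568)² + 426²)) - 157262/248342 = 290/(√(322624 + 181476)) - 157262*1/248342 = 290/(√504100) - 78631/124171 = 290/710 - 78631/124171 = 290*(1/710) - 78631/124171 = 29/71 - 78631/124171 = -1981842/8816141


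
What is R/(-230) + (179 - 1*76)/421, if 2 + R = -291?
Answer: 147043/96830 ≈ 1.5186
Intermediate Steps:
R = -293 (R = -2 - 291 = -293)
R/(-230) + (179 - 1*76)/421 = -293/(-230) + (179 - 1*76)/421 = -293*(-1/230) + (179 - 76)*(1/421) = 293/230 + 103*(1/421) = 293/230 + 103/421 = 147043/96830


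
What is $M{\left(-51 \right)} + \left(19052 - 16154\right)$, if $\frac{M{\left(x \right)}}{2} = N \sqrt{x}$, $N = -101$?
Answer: $2898 - 202 i \sqrt{51} \approx 2898.0 - 1442.6 i$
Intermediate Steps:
$M{\left(x \right)} = - 202 \sqrt{x}$ ($M{\left(x \right)} = 2 \left(- 101 \sqrt{x}\right) = - 202 \sqrt{x}$)
$M{\left(-51 \right)} + \left(19052 - 16154\right) = - 202 \sqrt{-51} + \left(19052 - 16154\right) = - 202 i \sqrt{51} + 2898 = 2898 - 202 i \sqrt{51}$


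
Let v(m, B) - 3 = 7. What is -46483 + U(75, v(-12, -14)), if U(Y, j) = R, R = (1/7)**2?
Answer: -2277666/49 ≈ -46483.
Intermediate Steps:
v(m, B) = 10 (v(m, B) = 3 + 7 = 10)
R = 1/49 (R = (1/7)**2 = 1/49 ≈ 0.020408)
U(Y, j) = 1/49
-46483 + U(75, v(-12, -14)) = -46483 + 1/49 = -2277666/49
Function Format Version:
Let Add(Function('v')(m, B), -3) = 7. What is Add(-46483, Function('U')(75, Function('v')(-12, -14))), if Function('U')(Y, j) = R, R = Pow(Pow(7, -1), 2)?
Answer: Rational(-2277666, 49) ≈ -46483.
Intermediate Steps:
Function('v')(m, B) = 10 (Function('v')(m, B) = Add(3, 7) = 10)
R = Rational(1, 49) (R = Pow(Rational(1, 7), 2) = Rational(1, 49) ≈ 0.020408)
Function('U')(Y, j) = Rational(1, 49)
Add(-46483, Function('U')(75, Function('v')(-12, -14))) = Add(-46483, Rational(1, 49)) = Rational(-2277666, 49)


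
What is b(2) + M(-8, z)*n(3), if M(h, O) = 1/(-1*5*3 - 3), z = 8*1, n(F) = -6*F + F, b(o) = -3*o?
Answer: -31/6 ≈ -5.1667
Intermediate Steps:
n(F) = -5*F
z = 8
M(h, O) = -1/18 (M(h, O) = 1/(-5*3 - 3) = 1/(-15 - 3) = 1/(-18) = -1/18)
b(2) + M(-8, z)*n(3) = -3*2 - (-5)*3/18 = -6 - 1/18*(-15) = -6 + ⅚ = -31/6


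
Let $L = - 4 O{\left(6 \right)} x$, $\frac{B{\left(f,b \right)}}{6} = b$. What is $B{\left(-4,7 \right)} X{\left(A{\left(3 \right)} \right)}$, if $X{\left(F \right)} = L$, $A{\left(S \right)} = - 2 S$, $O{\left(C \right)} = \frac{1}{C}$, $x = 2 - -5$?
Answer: $-196$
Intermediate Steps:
$B{\left(f,b \right)} = 6 b$
$x = 7$ ($x = 2 + 5 = 7$)
$L = - \frac{14}{3}$ ($L = - \frac{4}{6} \cdot 7 = \left(-4\right) \frac{1}{6} \cdot 7 = \left(- \frac{2}{3}\right) 7 = - \frac{14}{3} \approx -4.6667$)
$X{\left(F \right)} = - \frac{14}{3}$
$B{\left(-4,7 \right)} X{\left(A{\left(3 \right)} \right)} = 6 \cdot 7 \left(- \frac{14}{3}\right) = 42 \left(- \frac{14}{3}\right) = -196$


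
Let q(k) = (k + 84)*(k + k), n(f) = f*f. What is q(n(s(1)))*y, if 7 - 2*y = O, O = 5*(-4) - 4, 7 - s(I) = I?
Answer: 133920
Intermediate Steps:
s(I) = 7 - I
n(f) = f²
O = -24 (O = -20 - 4 = -24)
y = 31/2 (y = 7/2 - ½*(-24) = 7/2 + 12 = 31/2 ≈ 15.500)
q(k) = 2*k*(84 + k) (q(k) = (84 + k)*(2*k) = 2*k*(84 + k))
q(n(s(1)))*y = (2*(7 - 1*1)²*(84 + (7 - 1*1)²))*(31/2) = (2*(7 - 1)²*(84 + (7 - 1)²))*(31/2) = (2*6²*(84 + 6²))*(31/2) = (2*36*(84 + 36))*(31/2) = (2*36*120)*(31/2) = 8640*(31/2) = 133920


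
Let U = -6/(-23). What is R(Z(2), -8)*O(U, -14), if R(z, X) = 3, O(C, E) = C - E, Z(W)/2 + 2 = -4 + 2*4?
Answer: 984/23 ≈ 42.783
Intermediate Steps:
U = 6/23 (U = -6*(-1/23) = 6/23 ≈ 0.26087)
Z(W) = 4 (Z(W) = -4 + 2*(-4 + 2*4) = -4 + 2*(-4 + 8) = -4 + 2*4 = -4 + 8 = 4)
R(Z(2), -8)*O(U, -14) = 3*(6/23 - 1*(-14)) = 3*(6/23 + 14) = 3*(328/23) = 984/23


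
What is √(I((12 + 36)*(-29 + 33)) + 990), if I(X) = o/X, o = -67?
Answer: √570039/24 ≈ 31.459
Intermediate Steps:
I(X) = -67/X
√(I((12 + 36)*(-29 + 33)) + 990) = √(-67*1/((-29 + 33)*(12 + 36)) + 990) = √(-67/(48*4) + 990) = √(-67/192 + 990) = √(190013/192) = √570039/24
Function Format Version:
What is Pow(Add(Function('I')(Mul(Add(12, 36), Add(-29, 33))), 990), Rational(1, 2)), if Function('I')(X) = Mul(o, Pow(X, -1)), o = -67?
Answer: Mul(Rational(1, 24), Pow(570039, Rational(1, 2))) ≈ 31.459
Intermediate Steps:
Function('I')(X) = Mul(-67, Pow(X, -1))
Pow(Add(Function('I')(Mul(Add(12, 36), Add(-29, 33))), 990), Rational(1, 2)) = Pow(Add(Mul(-67, Pow(Mul(Add(12, 36), Add(-29, 33)), -1)), 990), Rational(1, 2)) = Pow(Add(Mul(-67, Pow(Mul(48, 4), -1)), 990), Rational(1, 2)) = Pow(Add(Mul(-67, Pow(192, -1)), 990), Rational(1, 2)) = Pow(Add(Mul(-67, Rational(1, 192)), 990), Rational(1, 2)) = Pow(Add(Rational(-67, 192), 990), Rational(1, 2)) = Pow(Rational(190013, 192), Rational(1, 2)) = Mul(Rational(1, 24), Pow(570039, Rational(1, 2)))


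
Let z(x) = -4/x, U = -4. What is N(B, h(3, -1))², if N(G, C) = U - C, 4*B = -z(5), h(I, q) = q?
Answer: 9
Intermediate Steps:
B = ⅕ (B = (-(-4)/5)/4 = (-1*(-⅘))/4 = (¼)*(⅘) = ⅕ ≈ 0.20000)
N(G, C) = -4 - C
N(B, h(3, -1))² = (-4 - 1*(-1))² = (-4 + 1)² = (-3)² = 9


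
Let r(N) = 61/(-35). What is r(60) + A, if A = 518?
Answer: 18069/35 ≈ 516.26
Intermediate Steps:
r(N) = -61/35 (r(N) = 61*(-1/35) = -61/35)
r(60) + A = -61/35 + 518 = 18069/35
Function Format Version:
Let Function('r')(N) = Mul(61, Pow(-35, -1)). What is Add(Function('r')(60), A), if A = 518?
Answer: Rational(18069, 35) ≈ 516.26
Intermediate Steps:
Function('r')(N) = Rational(-61, 35) (Function('r')(N) = Mul(61, Rational(-1, 35)) = Rational(-61, 35))
Add(Function('r')(60), A) = Add(Rational(-61, 35), 518) = Rational(18069, 35)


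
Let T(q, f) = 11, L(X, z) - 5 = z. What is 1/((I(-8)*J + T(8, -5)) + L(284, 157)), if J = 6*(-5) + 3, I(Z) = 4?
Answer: 1/65 ≈ 0.015385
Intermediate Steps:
L(X, z) = 5 + z
J = -27 (J = -30 + 3 = -27)
1/((I(-8)*J + T(8, -5)) + L(284, 157)) = 1/((4*(-27) + 11) + (5 + 157)) = 1/((-108 + 11) + 162) = 1/(-97 + 162) = 1/65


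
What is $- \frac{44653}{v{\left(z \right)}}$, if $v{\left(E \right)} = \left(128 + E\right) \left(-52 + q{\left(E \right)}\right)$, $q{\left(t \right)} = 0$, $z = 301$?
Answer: $\frac{44653}{22308} \approx 2.0017$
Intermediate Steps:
$v{\left(E \right)} = -6656 - 52 E$ ($v{\left(E \right)} = \left(128 + E\right) \left(-52 + 0\right) = \left(128 + E\right) \left(-52\right) = -6656 - 52 E$)
$- \frac{44653}{v{\left(z \right)}} = - \frac{44653}{-6656 - 15652} = - \frac{44653}{-22308} = \left(-44653\right) \left(- \frac{1}{22308}\right) = \frac{44653}{22308}$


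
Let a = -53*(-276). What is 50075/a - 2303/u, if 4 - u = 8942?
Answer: 240629317/65372532 ≈ 3.6809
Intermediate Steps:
a = 14628
u = -8938 (u = 4 - 1*8942 = 4 - 8942 = -8938)
50075/a - 2303/u = 50075/14628 - 2303/(-8938) = 50075*(1/14628) - 2303*(-1/8938) = 50075/14628 + 2303/8938 = 240629317/65372532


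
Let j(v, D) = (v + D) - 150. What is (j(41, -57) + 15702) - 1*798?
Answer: 14738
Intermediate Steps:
j(v, D) = -150 + D + v (j(v, D) = (D + v) - 150 = -150 + D + v)
(j(41, -57) + 15702) - 1*798 = ((-150 - 57 + 41) + 15702) - 1*798 = (-166 + 15702) - 798 = 15536 - 798 = 14738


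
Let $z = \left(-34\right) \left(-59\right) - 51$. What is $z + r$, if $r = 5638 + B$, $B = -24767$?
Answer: $-17174$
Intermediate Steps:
$r = -19129$ ($r = 5638 - 24767 = -19129$)
$z = 1955$ ($z = 2006 - 51 = 1955$)
$z + r = 1955 - 19129 = -17174$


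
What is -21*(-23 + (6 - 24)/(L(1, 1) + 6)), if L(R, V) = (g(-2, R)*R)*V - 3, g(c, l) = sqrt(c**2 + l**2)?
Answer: 1533/2 - 189*sqrt(5)/2 ≈ 555.19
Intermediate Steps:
L(R, V) = -3 + R*V*sqrt(4 + R**2) (L(R, V) = (sqrt((-2)**2 + R**2)*R)*V - 3 = (sqrt(4 + R**2)*R)*V - 3 = (R*sqrt(4 + R**2))*V - 3 = R*V*sqrt(4 + R**2) - 3 = -3 + R*V*sqrt(4 + R**2))
-21*(-23 + (6 - 24)/(L(1, 1) + 6)) = -21*(-23 + (6 - 24)/((-3 + 1*1*sqrt(4 + 1**2)) + 6)) = -21*(-23 - 18/((-3 + 1*1*sqrt(4 + 1)) + 6)) = -21*(-23 - 18/((-3 + 1*1*sqrt(5)) + 6)) = -21*(-23 - 18/((-3 + sqrt(5)) + 6)) = -21*(-23 - 18/(3 + sqrt(5))) = 483 + 378/(3 + sqrt(5))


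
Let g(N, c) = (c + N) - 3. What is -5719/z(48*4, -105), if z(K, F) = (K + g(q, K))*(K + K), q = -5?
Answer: -5719/144384 ≈ -0.039610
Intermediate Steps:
g(N, c) = -3 + N + c (g(N, c) = (N + c) - 3 = -3 + N + c)
z(K, F) = 2*K*(-8 + 2*K) (z(K, F) = (K + (-3 - 5 + K))*(K + K) = (K + (-8 + K))*(2*K) = (-8 + 2*K)*(2*K) = 2*K*(-8 + 2*K))
-5719/z(48*4, -105) = -5719*1/(768*(-4 + 48*4)) = -5719*1/(768*(-4 + 192)) = -5719/(4*192*188) = -5719/144384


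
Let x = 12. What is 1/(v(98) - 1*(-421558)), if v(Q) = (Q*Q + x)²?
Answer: 1/92889014 ≈ 1.0766e-8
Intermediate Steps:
v(Q) = (12 + Q²)² (v(Q) = (Q*Q + 12)² = (Q² + 12)² = (12 + Q²)²)
1/(v(98) - 1*(-421558)) = 1/((12 + 98²)² - 1*(-421558)) = 1/((12 + 9604)² + 421558) = 1/(9616² + 421558) = 1/(92467456 + 421558) = 1/92889014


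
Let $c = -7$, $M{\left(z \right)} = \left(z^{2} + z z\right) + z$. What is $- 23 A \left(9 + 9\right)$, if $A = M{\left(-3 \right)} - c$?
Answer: $-9108$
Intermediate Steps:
$M{\left(z \right)} = z + 2 z^{2}$ ($M{\left(z \right)} = \left(z^{2} + z^{2}\right) + z = 2 z^{2} + z = z + 2 z^{2}$)
$A = 22$ ($A = - 3 \left(1 + 2 \left(-3\right)\right) - -7 = - 3 \left(1 - 6\right) + 7 = \left(-3\right) \left(-5\right) + 7 = 15 + 7 = 22$)
$- 23 A \left(9 + 9\right) = \left(-23\right) 22 \left(9 + 9\right) = \left(-506\right) 18 = -9108$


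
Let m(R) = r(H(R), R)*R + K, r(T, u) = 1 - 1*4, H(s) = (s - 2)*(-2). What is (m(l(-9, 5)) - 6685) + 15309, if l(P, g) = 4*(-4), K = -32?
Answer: 8640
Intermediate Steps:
H(s) = 4 - 2*s (H(s) = (-2 + s)*(-2) = 4 - 2*s)
r(T, u) = -3 (r(T, u) = 1 - 4 = -3)
l(P, g) = -16
m(R) = -32 - 3*R (m(R) = -3*R - 32 = -32 - 3*R)
(m(l(-9, 5)) - 6685) + 15309 = ((-32 - 3*(-16)) - 6685) + 15309 = ((-32 + 48) - 6685) + 15309 = (16 - 6685) + 15309 = -6669 + 15309 = 8640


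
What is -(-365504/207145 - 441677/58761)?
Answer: 112968562709/12172047345 ≈ 9.2810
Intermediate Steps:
-(-365504/207145 - 441677/58761) = -1*(-112968562709/12172047345) = 112968562709/12172047345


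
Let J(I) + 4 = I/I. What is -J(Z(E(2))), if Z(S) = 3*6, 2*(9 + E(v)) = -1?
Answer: 3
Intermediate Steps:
E(v) = -19/2 (E(v) = -9 + (½)*(-1) = -9 - ½ = -19/2)
Z(S) = 18
J(I) = -3 (J(I) = -4 + I/I = -4 + 1 = -3)
-J(Z(E(2))) = -1*(-3) = 3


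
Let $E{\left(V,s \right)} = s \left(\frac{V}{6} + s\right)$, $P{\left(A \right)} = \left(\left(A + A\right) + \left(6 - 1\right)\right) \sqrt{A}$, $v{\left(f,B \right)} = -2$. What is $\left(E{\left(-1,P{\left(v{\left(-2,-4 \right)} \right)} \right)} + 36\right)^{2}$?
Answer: $\frac{20807}{18} - \frac{34 i \sqrt{2}}{3} \approx 1155.9 - 16.028 i$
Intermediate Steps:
$P{\left(A \right)} = \sqrt{A} \left(5 + 2 A\right)$ ($P{\left(A \right)} = \left(2 A + \left(6 - 1\right)\right) \sqrt{A} = \left(2 A + 5\right) \sqrt{A} = \left(5 + 2 A\right) \sqrt{A} = \sqrt{A} \left(5 + 2 A\right)$)
$E{\left(V,s \right)} = s \left(s + \frac{V}{6}\right)$ ($E{\left(V,s \right)} = s \left(V \frac{1}{6} + s\right) = s \left(\frac{V}{6} + s\right) = s \left(s + \frac{V}{6}\right)$)
$\left(E{\left(-1,P{\left(v{\left(-2,-4 \right)} \right)} \right)} + 36\right)^{2} = \left(\frac{\sqrt{-2} \left(5 + 2 \left(-2\right)\right) \left(-1 + 6 \sqrt{-2} \left(5 + 2 \left(-2\right)\right)\right)}{6} + 36\right)^{2} = \left(\frac{i \sqrt{2} \left(5 - 4\right) \left(-1 + 6 i \sqrt{2} \left(5 - 4\right)\right)}{6} + 36\right)^{2} = \left(\frac{i \sqrt{2} \cdot 1 \left(-1 + 6 i \sqrt{2} \cdot 1\right)}{6} + 36\right)^{2} = \left(\frac{i \sqrt{2} \left(-1 + 6 i \sqrt{2}\right)}{6} + 36\right)^{2} = \left(36 + \frac{i \sqrt{2} \left(-1 + 6 i \sqrt{2}\right)}{6}\right)^{2}$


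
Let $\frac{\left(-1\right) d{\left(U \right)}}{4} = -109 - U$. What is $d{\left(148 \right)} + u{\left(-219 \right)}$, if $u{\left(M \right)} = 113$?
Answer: $1141$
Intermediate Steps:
$d{\left(U \right)} = 436 + 4 U$ ($d{\left(U \right)} = - 4 \left(-109 - U\right) = 436 + 4 U$)
$d{\left(148 \right)} + u{\left(-219 \right)} = \left(436 + 4 \cdot 148\right) + 113 = \left(436 + 592\right) + 113 = 1028 + 113 = 1141$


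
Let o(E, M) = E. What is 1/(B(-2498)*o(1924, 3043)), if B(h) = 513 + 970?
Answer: 1/2853292 ≈ 3.5047e-7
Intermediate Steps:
B(h) = 1483
1/(B(-2498)*o(1924, 3043)) = 1/(1483*1924) = (1/1483)*(1/1924) = 1/2853292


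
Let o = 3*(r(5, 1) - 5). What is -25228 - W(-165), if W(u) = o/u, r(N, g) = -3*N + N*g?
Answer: -277511/11 ≈ -25228.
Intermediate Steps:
o = -45 (o = 3*(5*(-3 + 1) - 5) = 3*(5*(-2) - 5) = 3*(-10 - 5) = 3*(-15) = -45)
W(u) = -45/u
-25228 - W(-165) = -25228 - (-45)/(-165) = -25228 - (-45)*(-1)/165 = -25228 - 1*3/11 = -25228 - 3/11 = -277511/11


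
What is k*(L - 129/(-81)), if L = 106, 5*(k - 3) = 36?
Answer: 9877/9 ≈ 1097.4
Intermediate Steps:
k = 51/5 (k = 3 + (⅕)*36 = 3 + 36/5 = 51/5 ≈ 10.200)
k*(L - 129/(-81)) = 51*(106 - 129/(-81))/5 = 51*(106 - 129*(-1/81))/5 = 51*(106 + 43/27)/5 = (51/5)*(2905/27) = 9877/9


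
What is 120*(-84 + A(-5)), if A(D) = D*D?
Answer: -7080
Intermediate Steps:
A(D) = D²
120*(-84 + A(-5)) = 120*(-84 + (-5)²) = 120*(-84 + 25) = 120*(-59) = -7080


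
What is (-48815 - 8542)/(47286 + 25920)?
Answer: -6373/8134 ≈ -0.78350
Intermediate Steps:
(-48815 - 8542)/(47286 + 25920) = -57357/73206 = -57357*1/73206 = -6373/8134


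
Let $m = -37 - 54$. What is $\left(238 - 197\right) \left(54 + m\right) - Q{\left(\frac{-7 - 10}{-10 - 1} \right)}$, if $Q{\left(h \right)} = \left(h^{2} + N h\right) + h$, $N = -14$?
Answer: $- \frac{181415}{121} \approx -1499.3$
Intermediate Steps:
$m = -91$
$Q{\left(h \right)} = h^{2} - 13 h$ ($Q{\left(h \right)} = \left(h^{2} - 14 h\right) + h = h^{2} - 13 h$)
$\left(238 - 197\right) \left(54 + m\right) - Q{\left(\frac{-7 - 10}{-10 - 1} \right)} = \left(238 - 197\right) \left(54 - 91\right) - \frac{-7 - 10}{-10 - 1} \left(-13 + \frac{-7 - 10}{-10 - 1}\right) = 41 \left(-37\right) - - \frac{17}{-11} \left(-13 - \frac{17}{-11}\right) = -1517 - \left(-17\right) \left(- \frac{1}{11}\right) \left(-13 - - \frac{17}{11}\right) = -1517 - \frac{17 \left(-13 + \frac{17}{11}\right)}{11} = -1517 - \frac{17}{11} \left(- \frac{126}{11}\right) = -1517 - - \frac{2142}{121} = -1517 + \frac{2142}{121} = - \frac{181415}{121}$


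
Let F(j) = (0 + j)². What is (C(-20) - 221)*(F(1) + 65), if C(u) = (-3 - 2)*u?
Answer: -7986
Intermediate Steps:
C(u) = -5*u
F(j) = j²
(C(-20) - 221)*(F(1) + 65) = (-5*(-20) - 221)*(1² + 65) = (100 - 221)*(1 + 65) = -121*66 = -7986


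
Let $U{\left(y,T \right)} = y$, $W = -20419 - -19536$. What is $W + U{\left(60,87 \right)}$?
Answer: $-823$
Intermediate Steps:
$W = -883$ ($W = -20419 + 19536 = -883$)
$W + U{\left(60,87 \right)} = -883 + 60 = -823$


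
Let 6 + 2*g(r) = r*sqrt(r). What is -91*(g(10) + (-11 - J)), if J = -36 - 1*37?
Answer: -5369 - 455*sqrt(10) ≈ -6807.8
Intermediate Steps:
g(r) = -3 + r**(3/2)/2 (g(r) = -3 + (r*sqrt(r))/2 = -3 + r**(3/2)/2)
J = -73 (J = -36 - 37 = -73)
-91*(g(10) + (-11 - J)) = -91*((-3 + 10**(3/2)/2) + (-11 - 1*(-73))) = -91*((-3 + (10*sqrt(10))/2) + (-11 + 73)) = -91*((-3 + 5*sqrt(10)) + 62) = -91*(59 + 5*sqrt(10)) = -5369 - 455*sqrt(10)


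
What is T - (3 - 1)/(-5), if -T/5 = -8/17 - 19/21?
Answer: 12989/1785 ≈ 7.2767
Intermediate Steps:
T = 2455/357 (T = -5*(-8/17 - 19/21) = -5*(-491/357) = 2455/357 ≈ 6.8767)
T - (3 - 1)/(-5) = 2455/357 - (3 - 1)/(-5) = 2455/357 - 2*(-1)/5 = 2455/357 - 1*(-2/5) = 2455/357 + 2/5 = 12989/1785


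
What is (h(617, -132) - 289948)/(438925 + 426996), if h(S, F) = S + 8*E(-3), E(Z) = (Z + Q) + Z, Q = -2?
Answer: -289395/865921 ≈ -0.33420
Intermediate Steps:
E(Z) = -2 + 2*Z (E(Z) = (Z - 2) + Z = (-2 + Z) + Z = -2 + 2*Z)
h(S, F) = -64 + S (h(S, F) = S + 8*(-2 + 2*(-3)) = S + 8*(-2 - 6) = S + 8*(-8) = S - 64 = -64 + S)
(h(617, -132) - 289948)/(438925 + 426996) = ((-64 + 617) - 289948)/(438925 + 426996) = (553 - 289948)/865921 = -289395*1/865921 = -289395/865921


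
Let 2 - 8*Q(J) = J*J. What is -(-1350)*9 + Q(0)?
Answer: 48601/4 ≈ 12150.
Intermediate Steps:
Q(J) = ¼ - J²/8 (Q(J) = ¼ - J*J/8 = ¼ - J²/8)
-(-1350)*9 + Q(0) = -(-1350)*9 + (¼ - ⅛*0²) = -135*(-90) + (¼ - ⅛*0) = 12150 + (¼ + 0) = 12150 + ¼ = 48601/4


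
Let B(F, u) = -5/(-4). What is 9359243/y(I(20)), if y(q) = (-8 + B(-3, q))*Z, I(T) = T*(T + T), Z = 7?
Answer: -37436972/189 ≈ -1.9808e+5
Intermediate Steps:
B(F, u) = 5/4 (B(F, u) = -5*(-¼) = 5/4)
I(T) = 2*T² (I(T) = T*(2*T) = 2*T²)
y(q) = -189/4 (y(q) = (-8 + 5/4)*7 = -27/4*7 = -189/4)
9359243/y(I(20)) = 9359243/(-189/4) = 9359243*(-4/189) = -37436972/189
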